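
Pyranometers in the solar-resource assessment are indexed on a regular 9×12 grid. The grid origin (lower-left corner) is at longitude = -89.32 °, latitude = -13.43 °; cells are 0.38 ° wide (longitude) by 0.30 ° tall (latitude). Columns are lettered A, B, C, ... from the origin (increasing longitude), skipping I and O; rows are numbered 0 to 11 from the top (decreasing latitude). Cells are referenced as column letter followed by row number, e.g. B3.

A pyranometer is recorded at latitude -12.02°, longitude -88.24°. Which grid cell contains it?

C7

Column index: ⌊(-88.24 − -89.32) / 0.38⌋ = ⌊2.842⌋ = 2 → column C
Row offset from origin: ⌊(-12.02 − -13.43) / 0.30⌋ = ⌊4.700⌋ = 4 → row 7 (counted from top)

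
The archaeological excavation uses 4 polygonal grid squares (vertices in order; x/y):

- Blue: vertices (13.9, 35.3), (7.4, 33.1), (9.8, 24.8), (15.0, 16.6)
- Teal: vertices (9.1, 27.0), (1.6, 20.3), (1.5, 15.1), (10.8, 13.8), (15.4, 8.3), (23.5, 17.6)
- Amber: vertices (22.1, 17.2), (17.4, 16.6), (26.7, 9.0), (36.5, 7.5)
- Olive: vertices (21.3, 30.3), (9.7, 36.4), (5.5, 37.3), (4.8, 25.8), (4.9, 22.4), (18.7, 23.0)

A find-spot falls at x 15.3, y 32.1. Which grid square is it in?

Olive

Cast a ray rightward from (15.3, 32.1). For each polygon, the edges (by vertex number in listed order) whose endpoints lie on opposite sides of y = 32.1, where each meets that height, and whether that is right or left of the point:
Blue: 2–3 at x≈7.69 (left), 4–1 at x≈14.09 (left) → 0 crossings.
Teal: no edge straddles that height → 0 crossings.
Amber: no edge straddles that height → 0 crossings.
Olive: 1–2 at x≈17.88 (right), 3–4 at x≈5.18 (left) → 1 crossing.
Only Olive has an odd count, so the point is inside Olive.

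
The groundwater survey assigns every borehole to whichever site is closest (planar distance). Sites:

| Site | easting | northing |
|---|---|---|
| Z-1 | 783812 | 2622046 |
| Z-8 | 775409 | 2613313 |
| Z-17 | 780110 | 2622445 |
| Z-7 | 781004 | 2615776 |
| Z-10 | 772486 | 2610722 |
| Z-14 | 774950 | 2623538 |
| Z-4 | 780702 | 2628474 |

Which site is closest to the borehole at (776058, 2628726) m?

Squared distances to each site:
Z-1: 104746916.000; Z-8: 237981770.000; Z-17: 55869665.000; Z-7: 192165416.000; Z-10: 336903200.000; Z-14: 28143008.000; Z-4: 21630240.000.
Minimum at Z-4.

Z-4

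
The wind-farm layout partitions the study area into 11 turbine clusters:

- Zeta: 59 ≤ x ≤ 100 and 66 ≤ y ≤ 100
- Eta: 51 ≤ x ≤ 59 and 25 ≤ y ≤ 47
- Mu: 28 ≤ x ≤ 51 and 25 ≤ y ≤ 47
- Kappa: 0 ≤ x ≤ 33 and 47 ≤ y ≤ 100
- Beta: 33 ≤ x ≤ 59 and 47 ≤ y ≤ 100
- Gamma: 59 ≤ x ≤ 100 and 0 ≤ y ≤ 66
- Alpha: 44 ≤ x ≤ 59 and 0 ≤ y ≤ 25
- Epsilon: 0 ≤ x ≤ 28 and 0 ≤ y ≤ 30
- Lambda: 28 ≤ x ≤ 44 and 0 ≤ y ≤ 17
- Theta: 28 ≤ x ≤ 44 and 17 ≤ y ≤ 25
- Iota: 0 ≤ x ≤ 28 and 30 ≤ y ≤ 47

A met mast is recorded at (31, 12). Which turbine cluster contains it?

Lambda

The point has x = 31 and y = 12.
Only Lambda satisfies 28 ≤ x ≤ 44 and 0 ≤ y ≤ 17.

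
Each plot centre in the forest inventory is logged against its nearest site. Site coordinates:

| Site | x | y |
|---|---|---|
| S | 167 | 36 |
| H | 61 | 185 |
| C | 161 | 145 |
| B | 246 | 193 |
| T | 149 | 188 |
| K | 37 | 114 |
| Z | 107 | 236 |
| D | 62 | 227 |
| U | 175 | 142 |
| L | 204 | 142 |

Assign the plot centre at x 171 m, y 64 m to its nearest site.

S

Squared distances to each site:
S: 800.000; H: 26741.000; C: 6661.000; B: 22266.000; T: 15860.000; K: 20456.000; Z: 33680.000; D: 38450.000; U: 6100.000; L: 7173.000.
Minimum at S.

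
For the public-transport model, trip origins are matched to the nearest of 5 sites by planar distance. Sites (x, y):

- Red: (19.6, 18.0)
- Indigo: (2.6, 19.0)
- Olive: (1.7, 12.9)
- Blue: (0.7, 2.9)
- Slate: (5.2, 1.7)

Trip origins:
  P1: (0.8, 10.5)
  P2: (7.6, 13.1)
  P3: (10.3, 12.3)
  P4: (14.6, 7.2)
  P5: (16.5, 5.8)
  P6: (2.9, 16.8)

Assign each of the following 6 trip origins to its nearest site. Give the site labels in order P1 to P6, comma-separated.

Olive, Olive, Olive, Slate, Slate, Indigo

P1 → Olive (d²=6.57)
P2 → Olive (d²=34.85)
P3 → Olive (d²=74.32)
P4 → Slate (d²=118.61)
P5 → Slate (d²=144.50)
P6 → Indigo (d²=4.93)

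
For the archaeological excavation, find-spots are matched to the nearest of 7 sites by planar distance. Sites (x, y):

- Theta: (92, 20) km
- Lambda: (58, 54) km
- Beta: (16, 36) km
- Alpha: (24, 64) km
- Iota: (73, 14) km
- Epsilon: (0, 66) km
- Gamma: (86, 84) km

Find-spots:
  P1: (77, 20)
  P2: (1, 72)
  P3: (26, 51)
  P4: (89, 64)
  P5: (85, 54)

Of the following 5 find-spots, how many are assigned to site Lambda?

1

P1 → Iota
P2 → Epsilon
P3 → Alpha
P4 → Gamma
P5 → Lambda
1 of the 5 goes to Lambda.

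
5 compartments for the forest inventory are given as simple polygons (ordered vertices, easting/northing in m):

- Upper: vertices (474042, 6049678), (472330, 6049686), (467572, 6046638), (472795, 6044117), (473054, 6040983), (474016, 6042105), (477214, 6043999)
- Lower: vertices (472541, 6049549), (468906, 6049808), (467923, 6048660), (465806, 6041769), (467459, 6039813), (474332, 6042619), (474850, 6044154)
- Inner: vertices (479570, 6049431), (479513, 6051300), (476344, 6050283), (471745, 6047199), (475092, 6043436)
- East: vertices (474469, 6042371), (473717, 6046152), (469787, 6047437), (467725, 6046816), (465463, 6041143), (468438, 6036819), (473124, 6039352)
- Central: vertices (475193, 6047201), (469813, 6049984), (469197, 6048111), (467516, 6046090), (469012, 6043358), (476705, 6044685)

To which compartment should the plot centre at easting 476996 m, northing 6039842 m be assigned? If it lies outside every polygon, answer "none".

Cast a ray rightward from (476996, 6039842). For each polygon, the edges (by vertex number in listed order) whose endpoints lie on opposite sides of northing = 6039842, where each meets that height, and whether that is right or left of the point:
Upper: no edge straddles that height → 0 crossings.
Lower: 4–5 at easting≈467434.5 (left), 5–6 at easting≈467530.0 (left) → 0 crossings.
Inner: no edge straddles that height → 0 crossings.
East: 5–6 at easting≈466358.1 (left), 7–1 at easting≈473342.3 (left) → 0 crossings.
Central: no edge straddles that height → 0 crossings.
All counts are even, so the point lies outside every listed polygon.

none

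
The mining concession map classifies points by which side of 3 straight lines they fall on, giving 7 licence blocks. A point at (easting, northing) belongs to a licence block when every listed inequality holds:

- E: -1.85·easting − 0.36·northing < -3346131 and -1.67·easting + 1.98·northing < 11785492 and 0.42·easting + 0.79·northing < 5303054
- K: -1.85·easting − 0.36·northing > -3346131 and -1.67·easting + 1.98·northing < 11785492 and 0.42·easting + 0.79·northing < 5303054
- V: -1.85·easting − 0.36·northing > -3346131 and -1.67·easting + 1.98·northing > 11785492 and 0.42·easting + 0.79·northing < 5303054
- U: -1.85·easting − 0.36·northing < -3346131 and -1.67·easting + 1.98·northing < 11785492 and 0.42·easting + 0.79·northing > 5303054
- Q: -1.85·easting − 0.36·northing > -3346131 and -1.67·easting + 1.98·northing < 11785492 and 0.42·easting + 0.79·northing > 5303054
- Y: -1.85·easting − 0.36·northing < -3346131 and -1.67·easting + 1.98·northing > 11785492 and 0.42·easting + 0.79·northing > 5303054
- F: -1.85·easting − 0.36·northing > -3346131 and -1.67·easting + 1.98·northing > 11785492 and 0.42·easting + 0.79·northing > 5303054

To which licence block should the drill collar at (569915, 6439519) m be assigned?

-1.85·569915 − 0.36·6439519 = -3372569.590, which is < -3346131
-1.67·569915 + 1.98·6439519 = 11798489.570, which is > 11785492
0.42·569915 + 0.79·6439519 = 5326584.310, which is > 5303054
This sign pattern matches Y.

Y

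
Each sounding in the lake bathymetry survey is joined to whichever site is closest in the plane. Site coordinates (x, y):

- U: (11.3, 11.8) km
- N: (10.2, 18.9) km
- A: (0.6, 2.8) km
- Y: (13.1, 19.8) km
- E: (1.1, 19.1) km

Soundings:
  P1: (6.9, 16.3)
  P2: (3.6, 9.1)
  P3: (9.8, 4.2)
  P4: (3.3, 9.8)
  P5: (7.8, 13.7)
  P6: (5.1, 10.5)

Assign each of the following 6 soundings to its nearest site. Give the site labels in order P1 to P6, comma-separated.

N, A, U, A, U, U

P1 → N (d²=17.65)
P2 → A (d²=48.69)
P3 → U (d²=60.01)
P4 → A (d²=56.29)
P5 → U (d²=15.86)
P6 → U (d²=40.13)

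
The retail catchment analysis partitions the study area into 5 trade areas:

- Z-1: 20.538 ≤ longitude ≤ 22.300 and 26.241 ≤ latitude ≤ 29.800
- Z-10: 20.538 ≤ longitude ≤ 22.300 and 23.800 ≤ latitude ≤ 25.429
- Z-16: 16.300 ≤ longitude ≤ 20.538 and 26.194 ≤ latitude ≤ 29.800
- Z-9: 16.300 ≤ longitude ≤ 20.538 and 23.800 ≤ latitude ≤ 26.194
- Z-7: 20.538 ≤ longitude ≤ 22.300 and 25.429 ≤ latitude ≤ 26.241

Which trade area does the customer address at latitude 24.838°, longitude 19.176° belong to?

Z-9

The point has longitude = 19.176 and latitude = 24.838.
Only Z-9 satisfies 16.300 ≤ longitude ≤ 20.538 and 23.800 ≤ latitude ≤ 26.194.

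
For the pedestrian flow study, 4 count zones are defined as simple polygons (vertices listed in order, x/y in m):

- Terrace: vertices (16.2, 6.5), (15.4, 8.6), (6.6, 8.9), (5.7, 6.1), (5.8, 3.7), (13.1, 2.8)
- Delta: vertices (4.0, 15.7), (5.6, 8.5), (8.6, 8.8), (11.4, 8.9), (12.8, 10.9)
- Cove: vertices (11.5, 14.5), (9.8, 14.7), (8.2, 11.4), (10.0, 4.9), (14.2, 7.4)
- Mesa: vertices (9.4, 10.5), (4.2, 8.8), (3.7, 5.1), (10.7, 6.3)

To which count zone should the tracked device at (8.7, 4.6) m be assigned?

Terrace

Cast a ray rightward from (8.7, 4.6). For each polygon, the edges (by vertex number in listed order) whose endpoints lie on opposite sides of y = 4.6, where each meets that height, and whether that is right or left of the point:
Terrace: 4–5 at x≈5.76 (left), 6–1 at x≈14.61 (right) → 1 crossing.
Delta: no edge straddles that height → 0 crossings.
Cove: no edge straddles that height → 0 crossings.
Mesa: no edge straddles that height → 0 crossings.
Only Terrace has an odd count, so the point is inside Terrace.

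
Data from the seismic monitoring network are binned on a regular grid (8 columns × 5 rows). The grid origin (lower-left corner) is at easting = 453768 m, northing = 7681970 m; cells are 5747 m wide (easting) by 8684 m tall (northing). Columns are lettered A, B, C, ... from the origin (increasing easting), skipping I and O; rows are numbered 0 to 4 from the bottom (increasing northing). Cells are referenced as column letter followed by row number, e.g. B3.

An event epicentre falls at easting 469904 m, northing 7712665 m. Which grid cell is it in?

C3

Column index: ⌊(469904 − 453768) / 5747⌋ = ⌊2.808⌋ = 2 → column C
Row offset from origin: ⌊(7712665 − 7681970) / 8684⌋ = ⌊3.535⌋ = 3 → row 3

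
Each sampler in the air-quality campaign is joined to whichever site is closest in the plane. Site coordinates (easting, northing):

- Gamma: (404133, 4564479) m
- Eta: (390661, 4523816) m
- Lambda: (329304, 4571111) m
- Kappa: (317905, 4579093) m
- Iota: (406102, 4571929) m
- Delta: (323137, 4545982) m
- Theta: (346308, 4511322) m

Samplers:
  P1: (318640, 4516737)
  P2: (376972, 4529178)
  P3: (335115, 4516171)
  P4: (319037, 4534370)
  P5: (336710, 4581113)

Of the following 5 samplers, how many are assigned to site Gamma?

P1 → Theta
P2 → Eta
P3 → Theta
P4 → Delta
P5 → Lambda
0 of the 5 go to Gamma.

0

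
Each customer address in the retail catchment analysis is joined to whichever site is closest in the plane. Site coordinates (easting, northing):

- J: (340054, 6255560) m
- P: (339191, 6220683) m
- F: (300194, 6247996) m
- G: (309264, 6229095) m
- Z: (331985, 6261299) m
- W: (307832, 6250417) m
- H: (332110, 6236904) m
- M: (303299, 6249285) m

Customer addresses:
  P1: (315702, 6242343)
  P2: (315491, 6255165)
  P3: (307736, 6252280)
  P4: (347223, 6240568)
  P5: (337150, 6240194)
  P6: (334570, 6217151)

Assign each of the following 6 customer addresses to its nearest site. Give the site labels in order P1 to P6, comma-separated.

P1 → W (d²=127126376.00)
P2 → W (d²=81203785.00)
P3 → W (d²=3479985.00)
P4 → H (d²=241827665.00)
P5 → H (d²=36225700.00)
P6 → P (d²=33828665.00)

W, W, W, H, H, P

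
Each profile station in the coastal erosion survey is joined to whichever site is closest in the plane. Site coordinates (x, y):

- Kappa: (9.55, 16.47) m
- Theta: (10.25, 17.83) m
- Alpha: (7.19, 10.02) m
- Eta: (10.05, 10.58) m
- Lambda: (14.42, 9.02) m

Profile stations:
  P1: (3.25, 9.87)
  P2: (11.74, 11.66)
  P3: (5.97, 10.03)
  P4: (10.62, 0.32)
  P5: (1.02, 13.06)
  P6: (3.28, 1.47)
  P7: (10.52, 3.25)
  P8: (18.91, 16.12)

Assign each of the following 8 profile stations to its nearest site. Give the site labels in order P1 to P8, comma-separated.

P1 → Alpha (d²=15.55)
P2 → Eta (d²=4.02)
P3 → Alpha (d²=1.49)
P4 → Lambda (d²=90.13)
P5 → Alpha (d²=47.31)
P6 → Alpha (d²=88.39)
P7 → Lambda (d²=48.50)
P8 → Lambda (d²=70.57)

Alpha, Eta, Alpha, Lambda, Alpha, Alpha, Lambda, Lambda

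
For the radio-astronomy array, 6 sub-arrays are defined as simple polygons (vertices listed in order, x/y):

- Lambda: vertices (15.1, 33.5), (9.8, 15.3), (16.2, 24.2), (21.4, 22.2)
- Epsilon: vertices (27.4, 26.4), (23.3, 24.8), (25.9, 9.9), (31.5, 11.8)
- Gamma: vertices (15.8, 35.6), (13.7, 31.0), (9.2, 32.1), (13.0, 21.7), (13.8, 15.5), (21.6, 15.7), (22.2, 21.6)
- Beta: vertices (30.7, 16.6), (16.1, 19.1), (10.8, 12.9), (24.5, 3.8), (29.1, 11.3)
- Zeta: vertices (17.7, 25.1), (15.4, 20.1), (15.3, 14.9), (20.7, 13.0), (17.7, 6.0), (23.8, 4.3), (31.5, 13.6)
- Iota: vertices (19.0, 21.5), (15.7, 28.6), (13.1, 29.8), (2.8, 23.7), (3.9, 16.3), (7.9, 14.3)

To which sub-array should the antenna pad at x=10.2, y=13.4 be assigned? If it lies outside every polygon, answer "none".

none

Cast a ray rightward from (10.2, 13.4). For each polygon, the edges (by vertex number in listed order) whose endpoints lie on opposite sides of y = 13.4, where each meets that height, and whether that is right or left of the point:
Lambda: no edge straddles that height → 0 crossings.
Epsilon: 2–3 at x≈25.29 (right), 4–1 at x≈31.05 (right) → 2 crossings.
Gamma: no edge straddles that height → 0 crossings.
Beta: 2–3 at x≈11.23 (right), 5–1 at x≈29.73 (right) → 2 crossings.
Zeta: 3–4 at x≈19.56 (right), 6–7 at x≈31.33 (right) → 2 crossings.
Iota: no edge straddles that height → 0 crossings.
All counts are even, so the point lies outside every listed polygon.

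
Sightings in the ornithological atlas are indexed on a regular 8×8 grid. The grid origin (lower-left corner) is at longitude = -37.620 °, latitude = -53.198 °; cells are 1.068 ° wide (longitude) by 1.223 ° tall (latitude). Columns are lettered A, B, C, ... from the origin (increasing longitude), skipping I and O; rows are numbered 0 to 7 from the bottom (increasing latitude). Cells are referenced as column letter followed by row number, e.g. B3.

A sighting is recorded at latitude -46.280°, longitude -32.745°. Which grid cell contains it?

E5

Column index: ⌊(-32.745 − -37.620) / 1.068⌋ = ⌊4.565⌋ = 4 → column E
Row offset from origin: ⌊(-46.280 − -53.198) / 1.223⌋ = ⌊5.657⌋ = 5 → row 5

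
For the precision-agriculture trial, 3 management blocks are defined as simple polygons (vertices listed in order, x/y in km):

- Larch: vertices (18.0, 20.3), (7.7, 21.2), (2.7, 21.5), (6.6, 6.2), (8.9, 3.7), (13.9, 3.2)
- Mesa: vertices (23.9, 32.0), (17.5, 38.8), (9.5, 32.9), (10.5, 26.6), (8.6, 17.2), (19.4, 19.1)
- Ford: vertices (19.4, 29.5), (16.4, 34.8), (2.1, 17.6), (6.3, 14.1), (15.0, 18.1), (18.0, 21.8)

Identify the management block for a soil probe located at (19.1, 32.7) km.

Mesa

Cast a ray rightward from (19.1, 32.7). For each polygon, the edges (by vertex number in listed order) whose endpoints lie on opposite sides of y = 32.7, where each meets that height, and whether that is right or left of the point:
Larch: no edge straddles that height → 0 crossings.
Mesa: 1–2 at x≈23.24 (right), 3–4 at x≈9.53 (left) → 1 crossing.
Ford: 1–2 at x≈17.59 (left), 2–3 at x≈14.65 (left) → 0 crossings.
Only Mesa has an odd count, so the point is inside Mesa.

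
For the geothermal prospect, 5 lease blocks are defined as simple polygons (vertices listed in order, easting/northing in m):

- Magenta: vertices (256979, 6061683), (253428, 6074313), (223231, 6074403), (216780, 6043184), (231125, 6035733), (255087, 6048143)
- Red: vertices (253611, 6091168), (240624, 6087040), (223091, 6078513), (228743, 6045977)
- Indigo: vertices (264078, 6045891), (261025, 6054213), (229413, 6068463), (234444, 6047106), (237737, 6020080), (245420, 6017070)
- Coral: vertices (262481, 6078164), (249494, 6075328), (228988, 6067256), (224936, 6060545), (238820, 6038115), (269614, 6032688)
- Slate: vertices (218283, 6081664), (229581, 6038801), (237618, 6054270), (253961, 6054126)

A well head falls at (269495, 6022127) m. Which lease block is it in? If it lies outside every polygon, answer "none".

none

Cast a ray rightward from (269495, 6022127). For each polygon, the edges (by vertex number in listed order) whose endpoints lie on opposite sides of northing = 6022127, where each meets that height, and whether that is right or left of the point:
Magenta: no edge straddles that height → 0 crossings.
Red: no edge straddles that height → 0 crossings.
Indigo: 4–5 at easting≈237487.6 (left), 6–1 at easting≈248693.8 (left) → 0 crossings.
Coral: no edge straddles that height → 0 crossings.
Slate: no edge straddles that height → 0 crossings.
All counts are even, so the point lies outside every listed polygon.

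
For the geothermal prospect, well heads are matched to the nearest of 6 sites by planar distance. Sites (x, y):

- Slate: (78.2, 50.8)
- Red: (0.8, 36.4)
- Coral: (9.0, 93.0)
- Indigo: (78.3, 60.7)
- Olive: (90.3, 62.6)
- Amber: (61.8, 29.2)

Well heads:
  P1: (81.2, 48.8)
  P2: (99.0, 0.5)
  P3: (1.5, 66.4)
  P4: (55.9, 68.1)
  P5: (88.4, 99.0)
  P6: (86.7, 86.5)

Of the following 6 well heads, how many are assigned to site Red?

P1 → Slate
P2 → Amber
P3 → Coral
P4 → Indigo
P5 → Olive
P6 → Olive
0 of the 6 go to Red.

0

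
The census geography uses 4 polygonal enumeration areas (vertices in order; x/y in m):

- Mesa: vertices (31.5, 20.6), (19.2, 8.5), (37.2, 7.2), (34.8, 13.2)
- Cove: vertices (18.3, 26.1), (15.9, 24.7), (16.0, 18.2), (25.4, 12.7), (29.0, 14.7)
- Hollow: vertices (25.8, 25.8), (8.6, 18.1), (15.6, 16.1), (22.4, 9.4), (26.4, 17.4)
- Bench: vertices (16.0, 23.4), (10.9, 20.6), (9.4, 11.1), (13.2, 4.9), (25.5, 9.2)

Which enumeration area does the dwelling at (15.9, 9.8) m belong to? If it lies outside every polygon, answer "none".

Cast a ray rightward from (15.9, 9.8). For each polygon, the edges (by vertex number in listed order) whose endpoints lie on opposite sides of y = 9.8, where each meets that height, and whether that is right or left of the point:
Mesa: 1–2 at x≈20.52 (right), 3–4 at x≈36.16 (right) → 2 crossings.
Cove: no edge straddles that height → 0 crossings.
Hollow: 3–4 at x≈21.99 (right), 4–5 at x≈22.60 (right) → 2 crossings.
Bench: 3–4 at x≈10.20 (left), 5–1 at x≈25.10 (right) → 1 crossing.
Only Bench has an odd count, so the point is inside Bench.

Bench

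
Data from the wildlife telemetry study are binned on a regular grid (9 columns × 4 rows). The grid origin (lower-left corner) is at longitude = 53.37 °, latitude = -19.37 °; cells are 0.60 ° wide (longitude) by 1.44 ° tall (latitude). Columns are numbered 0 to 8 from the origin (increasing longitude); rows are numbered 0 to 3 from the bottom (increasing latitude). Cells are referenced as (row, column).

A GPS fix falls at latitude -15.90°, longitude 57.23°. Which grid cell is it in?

(2, 6)

Column index: ⌊(57.23 − 53.37) / 0.60⌋ = ⌊6.433⌋ = 6
Row offset from origin: ⌊(-15.90 − -19.37) / 1.44⌋ = ⌊2.410⌋ = 2 → row 2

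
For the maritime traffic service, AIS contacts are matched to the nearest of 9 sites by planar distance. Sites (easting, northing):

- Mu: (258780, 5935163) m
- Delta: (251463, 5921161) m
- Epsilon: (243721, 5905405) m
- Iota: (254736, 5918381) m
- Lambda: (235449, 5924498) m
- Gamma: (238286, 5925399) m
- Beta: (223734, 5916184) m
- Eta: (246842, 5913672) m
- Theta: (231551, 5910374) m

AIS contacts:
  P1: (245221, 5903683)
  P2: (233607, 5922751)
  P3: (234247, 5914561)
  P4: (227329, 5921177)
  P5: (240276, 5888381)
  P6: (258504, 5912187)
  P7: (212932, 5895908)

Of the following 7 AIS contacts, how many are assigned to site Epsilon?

P1 → Epsilon
P2 → Lambda
P3 → Theta
P4 → Beta
P5 → Epsilon
P6 → Iota
P7 → Beta
2 of the 7 go to Epsilon.

2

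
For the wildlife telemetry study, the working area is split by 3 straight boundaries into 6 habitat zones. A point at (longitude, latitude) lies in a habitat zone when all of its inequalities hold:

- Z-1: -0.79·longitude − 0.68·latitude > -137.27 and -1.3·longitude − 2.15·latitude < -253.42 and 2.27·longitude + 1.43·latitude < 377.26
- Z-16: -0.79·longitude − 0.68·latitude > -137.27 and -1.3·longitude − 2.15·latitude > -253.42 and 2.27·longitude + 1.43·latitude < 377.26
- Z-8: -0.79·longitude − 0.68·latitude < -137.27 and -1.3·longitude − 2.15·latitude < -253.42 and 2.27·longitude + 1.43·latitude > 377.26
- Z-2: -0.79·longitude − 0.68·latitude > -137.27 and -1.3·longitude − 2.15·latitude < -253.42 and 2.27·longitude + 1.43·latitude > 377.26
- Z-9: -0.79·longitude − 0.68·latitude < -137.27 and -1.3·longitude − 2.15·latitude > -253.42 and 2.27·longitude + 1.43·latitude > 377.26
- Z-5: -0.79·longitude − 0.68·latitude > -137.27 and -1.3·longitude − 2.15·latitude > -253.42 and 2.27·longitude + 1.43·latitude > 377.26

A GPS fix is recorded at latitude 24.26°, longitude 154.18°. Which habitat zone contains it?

Z-9

-0.79·154.18 − 0.68·24.26 = -138.299, which is < -137.27
-1.3·154.18 − 2.15·24.26 = -252.593, which is > -253.42
2.27·154.18 + 1.43·24.26 = 384.680, which is > 377.26
This sign pattern matches Z-9.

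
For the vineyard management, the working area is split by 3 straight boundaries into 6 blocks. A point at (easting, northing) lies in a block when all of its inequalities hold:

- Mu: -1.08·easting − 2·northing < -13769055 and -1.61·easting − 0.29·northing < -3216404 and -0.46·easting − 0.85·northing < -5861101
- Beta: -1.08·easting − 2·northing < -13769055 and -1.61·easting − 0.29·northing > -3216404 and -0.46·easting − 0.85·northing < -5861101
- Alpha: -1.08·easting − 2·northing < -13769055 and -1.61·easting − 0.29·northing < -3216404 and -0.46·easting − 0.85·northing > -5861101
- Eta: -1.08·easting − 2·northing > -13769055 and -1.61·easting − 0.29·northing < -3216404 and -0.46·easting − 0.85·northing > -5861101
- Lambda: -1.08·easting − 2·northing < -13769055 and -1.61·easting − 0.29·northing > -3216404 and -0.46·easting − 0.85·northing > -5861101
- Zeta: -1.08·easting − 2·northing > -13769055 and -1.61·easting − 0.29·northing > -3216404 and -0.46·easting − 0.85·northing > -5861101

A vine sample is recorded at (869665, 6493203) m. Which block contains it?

Mu

-1.08·869665 − 2·6493203 = -13925644.200, which is < -13769055
-1.61·869665 − 0.29·6493203 = -3283189.520, which is < -3216404
-0.46·869665 − 0.85·6493203 = -5919268.450, which is < -5861101
This sign pattern matches Mu.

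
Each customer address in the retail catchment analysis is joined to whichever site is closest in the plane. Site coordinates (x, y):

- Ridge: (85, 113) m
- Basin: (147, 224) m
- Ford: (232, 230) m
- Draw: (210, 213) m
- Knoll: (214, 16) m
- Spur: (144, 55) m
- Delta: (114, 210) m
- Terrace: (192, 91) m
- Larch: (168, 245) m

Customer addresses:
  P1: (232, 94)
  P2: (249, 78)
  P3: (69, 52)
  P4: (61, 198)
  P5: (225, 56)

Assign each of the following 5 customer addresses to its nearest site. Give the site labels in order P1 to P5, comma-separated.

P1 → Terrace (d²=1609.00)
P2 → Terrace (d²=3418.00)
P3 → Ridge (d²=3977.00)
P4 → Delta (d²=2953.00)
P5 → Knoll (d²=1721.00)

Terrace, Terrace, Ridge, Delta, Knoll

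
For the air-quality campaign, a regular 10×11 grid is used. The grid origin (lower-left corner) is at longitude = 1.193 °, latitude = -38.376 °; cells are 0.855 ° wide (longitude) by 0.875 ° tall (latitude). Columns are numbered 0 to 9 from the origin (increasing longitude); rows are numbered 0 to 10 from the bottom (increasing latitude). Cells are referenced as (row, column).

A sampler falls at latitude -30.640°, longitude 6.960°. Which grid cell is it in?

(8, 6)

Column index: ⌊(6.960 − 1.193) / 0.855⌋ = ⌊6.745⌋ = 6
Row offset from origin: ⌊(-30.640 − -38.376) / 0.875⌋ = ⌊8.841⌋ = 8 → row 8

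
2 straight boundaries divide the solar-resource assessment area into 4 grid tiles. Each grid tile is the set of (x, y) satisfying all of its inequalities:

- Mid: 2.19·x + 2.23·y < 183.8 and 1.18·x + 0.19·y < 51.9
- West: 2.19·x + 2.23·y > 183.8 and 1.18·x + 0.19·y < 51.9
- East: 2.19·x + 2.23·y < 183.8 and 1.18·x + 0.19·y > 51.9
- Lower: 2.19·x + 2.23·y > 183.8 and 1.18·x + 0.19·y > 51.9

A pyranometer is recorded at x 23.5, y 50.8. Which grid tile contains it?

Mid

2.19·23.5 + 2.23·50.8 = 164.749, which is < 183.8
1.18·23.5 + 0.19·50.8 = 37.382, which is < 51.9
This sign pattern matches Mid.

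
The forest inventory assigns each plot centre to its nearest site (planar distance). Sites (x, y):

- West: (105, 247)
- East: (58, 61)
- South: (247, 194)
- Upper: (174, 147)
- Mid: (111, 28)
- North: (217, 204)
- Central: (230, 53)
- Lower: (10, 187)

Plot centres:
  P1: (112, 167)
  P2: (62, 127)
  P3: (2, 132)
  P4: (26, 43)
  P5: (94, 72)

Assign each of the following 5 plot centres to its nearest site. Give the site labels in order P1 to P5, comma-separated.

Upper, East, Lower, East, East

P1 → Upper (d²=4244.00)
P2 → East (d²=4372.00)
P3 → Lower (d²=3089.00)
P4 → East (d²=1348.00)
P5 → East (d²=1417.00)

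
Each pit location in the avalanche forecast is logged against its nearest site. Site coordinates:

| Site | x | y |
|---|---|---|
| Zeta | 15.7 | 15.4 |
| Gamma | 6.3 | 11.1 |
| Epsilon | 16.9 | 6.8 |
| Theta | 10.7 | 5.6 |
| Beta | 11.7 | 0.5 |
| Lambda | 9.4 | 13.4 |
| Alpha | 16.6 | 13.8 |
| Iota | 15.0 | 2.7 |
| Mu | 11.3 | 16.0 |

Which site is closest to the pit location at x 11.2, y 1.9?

Beta

Squared distances to each site:
Zeta: 202.500; Gamma: 108.650; Epsilon: 56.500; Theta: 13.940; Beta: 2.210; Lambda: 135.490; Alpha: 170.770; Iota: 15.080; Mu: 198.820.
Minimum at Beta.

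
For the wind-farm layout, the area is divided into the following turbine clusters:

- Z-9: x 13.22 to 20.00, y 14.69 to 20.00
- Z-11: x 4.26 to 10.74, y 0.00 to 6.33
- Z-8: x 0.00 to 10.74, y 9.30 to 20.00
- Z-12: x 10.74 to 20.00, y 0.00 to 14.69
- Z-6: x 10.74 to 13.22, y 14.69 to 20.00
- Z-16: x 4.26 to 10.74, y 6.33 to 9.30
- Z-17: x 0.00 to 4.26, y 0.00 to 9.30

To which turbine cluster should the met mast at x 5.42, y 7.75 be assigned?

Z-16

The point has x = 5.42 and y = 7.75.
Only Z-16 satisfies 4.26 ≤ x ≤ 10.74 and 6.33 ≤ y ≤ 9.30.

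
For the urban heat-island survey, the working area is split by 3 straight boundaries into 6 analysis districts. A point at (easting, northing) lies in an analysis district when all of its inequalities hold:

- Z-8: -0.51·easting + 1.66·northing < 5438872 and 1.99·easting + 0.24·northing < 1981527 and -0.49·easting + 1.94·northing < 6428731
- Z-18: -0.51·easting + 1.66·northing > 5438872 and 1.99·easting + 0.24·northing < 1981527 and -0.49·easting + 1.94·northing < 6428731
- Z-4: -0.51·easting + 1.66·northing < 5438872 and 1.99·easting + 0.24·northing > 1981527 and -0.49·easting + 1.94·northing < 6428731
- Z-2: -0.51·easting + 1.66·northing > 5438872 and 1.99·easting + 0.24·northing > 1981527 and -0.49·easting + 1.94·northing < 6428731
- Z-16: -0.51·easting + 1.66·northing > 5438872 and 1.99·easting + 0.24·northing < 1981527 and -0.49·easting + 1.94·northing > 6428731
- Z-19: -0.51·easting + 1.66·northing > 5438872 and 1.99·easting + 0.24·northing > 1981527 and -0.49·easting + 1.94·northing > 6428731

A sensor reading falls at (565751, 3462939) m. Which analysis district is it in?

-0.51·565751 + 1.66·3462939 = 5459945.730, which is > 5438872
1.99·565751 + 0.24·3462939 = 1956949.850, which is < 1981527
-0.49·565751 + 1.94·3462939 = 6440883.670, which is > 6428731
This sign pattern matches Z-16.

Z-16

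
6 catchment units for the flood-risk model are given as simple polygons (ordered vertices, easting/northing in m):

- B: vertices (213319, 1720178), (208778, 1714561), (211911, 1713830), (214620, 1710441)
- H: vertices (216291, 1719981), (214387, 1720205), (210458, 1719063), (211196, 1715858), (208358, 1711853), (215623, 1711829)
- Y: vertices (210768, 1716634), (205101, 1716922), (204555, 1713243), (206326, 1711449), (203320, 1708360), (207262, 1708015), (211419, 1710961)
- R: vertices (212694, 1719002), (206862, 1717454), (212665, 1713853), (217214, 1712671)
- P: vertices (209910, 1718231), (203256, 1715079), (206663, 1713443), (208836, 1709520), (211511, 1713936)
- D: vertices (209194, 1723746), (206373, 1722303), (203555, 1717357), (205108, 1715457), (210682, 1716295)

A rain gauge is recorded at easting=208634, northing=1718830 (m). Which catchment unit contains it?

D

Cast a ray rightward from (208634, 1718830). For each polygon, the edges (by vertex number in listed order) whose endpoints lie on opposite sides of northing = 1718830, where each meets that height, and whether that is right or left of the point:
B: 1–2 at easting≈212229.2 (right), 4–1 at easting≈213499.1 (right) → 2 crossings.
H: 3–4 at easting≈210511.7 (right), 6–1 at easting≈216196.7 (right) → 2 crossings.
Y: no edge straddles that height → 0 crossings.
R: 1–2 at easting≈212046.0 (right), 4–1 at easting≈212816.8 (right) → 2 crossings.
P: no edge straddles that height → 0 crossings.
D: 2–3 at easting≈204394.2 (left), 5–1 at easting≈210175.7 (right) → 1 crossing.
Only D has an odd count, so the point is inside D.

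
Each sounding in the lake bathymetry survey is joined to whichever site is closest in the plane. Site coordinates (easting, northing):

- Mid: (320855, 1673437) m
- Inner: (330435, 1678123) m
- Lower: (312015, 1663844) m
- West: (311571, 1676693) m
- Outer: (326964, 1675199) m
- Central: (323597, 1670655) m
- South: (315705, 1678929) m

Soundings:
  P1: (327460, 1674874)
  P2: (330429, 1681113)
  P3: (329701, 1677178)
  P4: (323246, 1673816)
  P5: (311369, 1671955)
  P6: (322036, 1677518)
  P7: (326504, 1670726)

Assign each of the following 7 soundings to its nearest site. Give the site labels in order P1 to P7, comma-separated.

Outer, Inner, Inner, Mid, West, Mid, Central

P1 → Outer (d²=351641.00)
P2 → Inner (d²=8940136.00)
P3 → Inner (d²=1431781.00)
P4 → Mid (d²=5860522.00)
P5 → West (d²=22489448.00)
P6 → Mid (d²=18049322.00)
P7 → Central (d²=8455690.00)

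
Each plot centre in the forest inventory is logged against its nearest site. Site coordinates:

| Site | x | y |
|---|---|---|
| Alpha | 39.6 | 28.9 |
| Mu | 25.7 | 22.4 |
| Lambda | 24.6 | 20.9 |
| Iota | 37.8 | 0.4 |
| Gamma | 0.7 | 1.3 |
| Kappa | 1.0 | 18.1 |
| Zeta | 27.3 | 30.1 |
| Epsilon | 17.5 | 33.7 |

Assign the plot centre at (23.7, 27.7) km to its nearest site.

Zeta

Squared distances to each site:
Alpha: 254.250; Mu: 32.090; Lambda: 47.050; Iota: 944.100; Gamma: 1225.960; Kappa: 607.450; Zeta: 18.720; Epsilon: 74.440.
Minimum at Zeta.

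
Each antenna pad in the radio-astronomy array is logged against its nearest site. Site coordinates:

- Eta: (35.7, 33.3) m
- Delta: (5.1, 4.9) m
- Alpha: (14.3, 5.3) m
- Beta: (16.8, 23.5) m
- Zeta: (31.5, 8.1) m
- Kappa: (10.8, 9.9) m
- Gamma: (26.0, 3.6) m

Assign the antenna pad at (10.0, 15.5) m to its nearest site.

Kappa

Squared distances to each site:
Eta: 977.330; Delta: 136.370; Alpha: 122.530; Beta: 110.240; Zeta: 517.010; Kappa: 32.000; Gamma: 397.610.
Minimum at Kappa.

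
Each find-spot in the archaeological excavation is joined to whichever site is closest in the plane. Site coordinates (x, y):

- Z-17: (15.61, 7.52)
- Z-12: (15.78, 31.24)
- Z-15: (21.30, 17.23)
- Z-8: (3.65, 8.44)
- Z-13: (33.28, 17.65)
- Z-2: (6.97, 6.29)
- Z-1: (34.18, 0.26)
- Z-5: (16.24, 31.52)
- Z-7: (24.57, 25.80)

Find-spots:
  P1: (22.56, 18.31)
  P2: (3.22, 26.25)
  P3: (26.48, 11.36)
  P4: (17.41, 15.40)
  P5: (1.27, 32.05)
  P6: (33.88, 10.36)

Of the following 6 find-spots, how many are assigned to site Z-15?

P1 → Z-15
P2 → Z-12
P3 → Z-15
P4 → Z-15
P5 → Z-12
P6 → Z-13
3 of the 6 go to Z-15.

3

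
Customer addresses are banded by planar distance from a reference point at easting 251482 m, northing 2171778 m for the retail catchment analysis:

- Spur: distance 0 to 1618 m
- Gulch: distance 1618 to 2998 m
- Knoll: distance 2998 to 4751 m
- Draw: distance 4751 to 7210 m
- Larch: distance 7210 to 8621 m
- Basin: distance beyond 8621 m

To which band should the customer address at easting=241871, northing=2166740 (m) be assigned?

Basin

Distance = √((241871−251482)² + (2166740−2171778)²) = √(92371321.000 + 25381444.000) = 10851.395 m.
8621 ≤ 10851.395 < ∞ → Basin.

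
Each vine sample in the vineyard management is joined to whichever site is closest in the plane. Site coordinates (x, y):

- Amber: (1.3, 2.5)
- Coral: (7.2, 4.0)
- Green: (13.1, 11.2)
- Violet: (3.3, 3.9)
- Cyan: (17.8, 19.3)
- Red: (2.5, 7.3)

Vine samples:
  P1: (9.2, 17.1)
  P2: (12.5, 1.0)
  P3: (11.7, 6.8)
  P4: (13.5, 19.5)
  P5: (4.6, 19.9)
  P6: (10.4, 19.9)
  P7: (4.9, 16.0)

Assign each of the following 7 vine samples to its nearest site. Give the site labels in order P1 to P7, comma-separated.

P1 → Green (d²=50.02)
P2 → Coral (d²=37.09)
P3 → Green (d²=21.32)
P4 → Cyan (d²=18.53)
P5 → Green (d²=147.94)
P6 → Cyan (d²=55.12)
P7 → Red (d²=81.45)

Green, Coral, Green, Cyan, Green, Cyan, Red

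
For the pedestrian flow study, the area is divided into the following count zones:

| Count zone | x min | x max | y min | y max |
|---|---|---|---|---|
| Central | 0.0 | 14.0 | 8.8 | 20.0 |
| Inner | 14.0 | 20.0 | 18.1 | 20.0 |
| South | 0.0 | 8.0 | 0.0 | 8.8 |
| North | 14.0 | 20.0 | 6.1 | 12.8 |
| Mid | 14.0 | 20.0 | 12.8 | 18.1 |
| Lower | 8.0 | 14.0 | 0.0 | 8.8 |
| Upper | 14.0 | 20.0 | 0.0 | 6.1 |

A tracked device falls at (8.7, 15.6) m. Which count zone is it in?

Central

The point has x = 8.7 and y = 15.6.
Only Central satisfies 0.0 ≤ x ≤ 14.0 and 8.8 ≤ y ≤ 20.0.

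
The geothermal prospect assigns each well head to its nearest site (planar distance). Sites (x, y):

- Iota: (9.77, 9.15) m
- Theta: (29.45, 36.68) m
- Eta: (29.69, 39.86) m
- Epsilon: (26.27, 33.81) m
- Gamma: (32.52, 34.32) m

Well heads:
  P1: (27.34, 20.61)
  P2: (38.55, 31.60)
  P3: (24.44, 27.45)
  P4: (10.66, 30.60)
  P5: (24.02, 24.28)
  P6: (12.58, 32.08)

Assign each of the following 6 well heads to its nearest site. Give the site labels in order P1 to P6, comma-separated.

P1 → Epsilon (d²=175.38)
P2 → Gamma (d²=43.76)
P3 → Epsilon (d²=43.80)
P4 → Epsilon (d²=253.98)
P5 → Epsilon (d²=95.88)
P6 → Epsilon (d²=190.41)

Epsilon, Gamma, Epsilon, Epsilon, Epsilon, Epsilon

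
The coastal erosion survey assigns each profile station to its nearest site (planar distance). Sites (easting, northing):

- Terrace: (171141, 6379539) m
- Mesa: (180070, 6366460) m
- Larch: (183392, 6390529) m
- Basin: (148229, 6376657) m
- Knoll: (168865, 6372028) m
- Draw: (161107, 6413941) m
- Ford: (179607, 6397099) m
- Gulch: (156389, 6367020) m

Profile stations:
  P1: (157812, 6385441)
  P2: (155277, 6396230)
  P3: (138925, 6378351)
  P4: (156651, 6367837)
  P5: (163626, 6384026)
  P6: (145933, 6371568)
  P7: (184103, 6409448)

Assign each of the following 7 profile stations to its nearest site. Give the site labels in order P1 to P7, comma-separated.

Basin, Draw, Basin, Gulch, Terrace, Basin, Ford

P1 → Basin (d²=168992545.00)
P2 → Draw (d²=347668421.00)
P3 → Basin (d²=89434052.00)
P4 → Gulch (d²=736133.00)
P5 → Terrace (d²=76608394.00)
P6 → Basin (d²=31169537.00)
P7 → Ford (d²=172711817.00)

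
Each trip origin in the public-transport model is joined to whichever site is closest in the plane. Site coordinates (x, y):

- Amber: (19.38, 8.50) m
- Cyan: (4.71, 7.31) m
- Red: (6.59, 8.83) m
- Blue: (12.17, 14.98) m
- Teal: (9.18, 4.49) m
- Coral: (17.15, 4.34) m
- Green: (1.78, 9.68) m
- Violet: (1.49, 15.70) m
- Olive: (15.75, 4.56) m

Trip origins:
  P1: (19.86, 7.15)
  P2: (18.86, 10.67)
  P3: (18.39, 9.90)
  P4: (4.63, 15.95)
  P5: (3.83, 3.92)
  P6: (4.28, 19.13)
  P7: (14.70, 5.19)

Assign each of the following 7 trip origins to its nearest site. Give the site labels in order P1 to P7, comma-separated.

Amber, Amber, Amber, Violet, Cyan, Violet, Olive

P1 → Amber (d²=2.05)
P2 → Amber (d²=4.98)
P3 → Amber (d²=2.94)
P4 → Violet (d²=9.92)
P5 → Cyan (d²=12.27)
P6 → Violet (d²=19.55)
P7 → Olive (d²=1.50)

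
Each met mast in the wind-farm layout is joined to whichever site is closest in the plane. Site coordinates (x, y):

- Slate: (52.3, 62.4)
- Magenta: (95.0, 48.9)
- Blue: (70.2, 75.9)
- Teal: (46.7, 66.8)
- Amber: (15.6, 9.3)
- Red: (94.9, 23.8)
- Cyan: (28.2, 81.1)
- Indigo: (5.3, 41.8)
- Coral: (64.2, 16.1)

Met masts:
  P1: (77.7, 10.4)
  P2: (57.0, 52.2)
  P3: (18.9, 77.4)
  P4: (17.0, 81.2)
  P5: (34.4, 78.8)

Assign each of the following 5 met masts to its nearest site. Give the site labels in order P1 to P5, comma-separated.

P1 → Coral (d²=214.74)
P2 → Slate (d²=126.13)
P3 → Cyan (d²=100.18)
P4 → Cyan (d²=125.45)
P5 → Cyan (d²=43.73)

Coral, Slate, Cyan, Cyan, Cyan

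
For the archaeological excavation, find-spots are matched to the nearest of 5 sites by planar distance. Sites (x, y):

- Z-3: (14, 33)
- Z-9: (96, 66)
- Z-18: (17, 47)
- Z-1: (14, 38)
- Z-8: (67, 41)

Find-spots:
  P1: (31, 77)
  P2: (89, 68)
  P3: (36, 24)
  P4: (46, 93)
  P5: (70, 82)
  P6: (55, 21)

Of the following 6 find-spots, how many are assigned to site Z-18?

P1 → Z-18
P2 → Z-9
P3 → Z-3
P4 → Z-18
P5 → Z-9
P6 → Z-8
2 of the 6 go to Z-18.

2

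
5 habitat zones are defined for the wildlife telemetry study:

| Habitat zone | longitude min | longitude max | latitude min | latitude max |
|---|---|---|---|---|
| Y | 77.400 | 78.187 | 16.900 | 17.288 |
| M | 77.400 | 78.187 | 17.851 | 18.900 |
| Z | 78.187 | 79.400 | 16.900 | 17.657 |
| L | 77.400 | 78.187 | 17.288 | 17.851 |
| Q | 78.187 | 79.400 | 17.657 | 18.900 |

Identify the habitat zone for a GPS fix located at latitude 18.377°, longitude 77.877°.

The point has longitude = 77.877 and latitude = 18.377.
Only M satisfies 77.400 ≤ longitude ≤ 78.187 and 17.851 ≤ latitude ≤ 18.900.

M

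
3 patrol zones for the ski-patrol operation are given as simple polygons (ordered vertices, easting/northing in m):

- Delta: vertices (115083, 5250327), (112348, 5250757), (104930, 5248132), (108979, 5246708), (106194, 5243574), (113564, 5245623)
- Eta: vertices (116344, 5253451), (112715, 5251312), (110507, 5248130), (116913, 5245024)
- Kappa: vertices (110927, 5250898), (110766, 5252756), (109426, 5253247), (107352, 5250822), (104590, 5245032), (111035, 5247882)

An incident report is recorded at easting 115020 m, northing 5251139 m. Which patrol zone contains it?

Eta

Cast a ray rightward from (115020, 5251139). For each polygon, the edges (by vertex number in listed order) whose endpoints lie on opposite sides of northing = 5251139, where each meets that height, and whether that is right or left of the point:
Delta: no edge straddles that height → 0 crossings.
Eta: 2–3 at easting≈112595.0 (left), 4–1 at easting≈116500.1 (right) → 1 crossing.
Kappa: 1–2 at easting≈110906.1 (left), 3–4 at easting≈107623.1 (left) → 0 crossings.
Only Eta has an odd count, so the point is inside Eta.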